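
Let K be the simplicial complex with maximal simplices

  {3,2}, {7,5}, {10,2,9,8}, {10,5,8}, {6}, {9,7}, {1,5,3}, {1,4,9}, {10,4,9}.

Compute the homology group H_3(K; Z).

Order the vertices as 1 < 2 < 3 < 4 < 5 < 6 < 7 < 8 < 9 < 10. Listing each simplex with vertices in this order, K has dimension 3 with simplices:

  0-simplices (10): [1], [2], [3], [4], [5], [6], [7], [8], [9], [10]
  1-simplices (18): [1,3], [1,4], [1,5], [1,9], [2,3], [2,8], [2,9], [2,10], [3,5], [4,9], [4,10], [5,7], [5,8], [5,10], [7,9], [8,9], [8,10], [9,10]
  2-simplices (8): [1,3,5], [1,4,9], [2,8,9], [2,8,10], [2,9,10], [4,9,10], [5,8,10], [8,9,10]
  3-simplices (1): [2,8,9,10]

giving chain groups C_0 ≅ Z^10, C_1 ≅ Z^18, C_2 ≅ Z^8, C_3 ≅ Z^1.

Boundary ∂_1: C_1 → C_0 sends each edge [p,q] (with p < q) to q − p.
This gives a 10×18 integer matrix of rank 8; reducing to Smith normal form yields diagonal entries (1,1,1,1,1,1,1,1).

Boundary ∂_2: C_2 → C_1 acts by ∂[p,q,r] = [q,r] − [p,r] + [p,q]. For instance
  ∂[8,9,10] = [9,10] − [8,10] + [8,9],
  ∂[5,8,10] = [8,10] − [5,10] + [5,8].
The resulting 18×8 matrix has rank 7, and its Smith normal form has invariant factors (1,1,1,1,1,1,1).

∂_3: C_3 → C_2 sends each 3-simplex σ to the alternating sum Σ_i (−1)^i (σ with its i-th vertex removed). For instance
  ∂[2,8,9,10] = [8,9,10] − [2,9,10] + [2,8,10] − [2,8,9].
As a 8×1 matrix over Z this has rank 1, with invariant factors (1).

From H_k ≅ ker(∂_k) / im(∂_{k+1}) we obtain:

  H_3: rank ker ∂_3 − rank ∂_4 = (1 − 1) − 0 = 0, and there is no ∂_4, so H_3 ≅ 0.

H_3 ≅ 0.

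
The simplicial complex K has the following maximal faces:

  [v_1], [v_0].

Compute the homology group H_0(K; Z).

Fix the vertex order v_0 < v_1 and write every simplex with vertices in increasing order. Then dim K = 0 and the simplices of K are:

  0-simplices (2): [v_0], [v_1]

so the chain groups are C_0 ≅ Z^2.

Reading off H_k = ker ∂_k / im ∂_{k+1}:

  H_0: rank C_0 − rank ∂_1 = 2 − 0 = 2, and there is no ∂_1, so H_0 ≅ Z^2.

H_0 = Z^2.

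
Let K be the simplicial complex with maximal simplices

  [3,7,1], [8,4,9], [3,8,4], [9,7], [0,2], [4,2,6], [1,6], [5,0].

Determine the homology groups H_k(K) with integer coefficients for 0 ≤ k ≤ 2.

Take the total order 0 < 1 < 2 < 3 < 4 < 5 < 6 < 7 < 8 < 9 on the vertex set. Then K (dimension 2) consists of the simplices:

  0-simplices (10): [0], [1], [2], [3], [4], [5], [6], [7], [8], [9]
  1-simplices (15): [0,2], [0,5], [1,3], [1,6], [1,7], [2,4], [2,6], [3,4], [3,7], [3,8], [4,6], [4,8], [4,9], [7,9], [8,9]
  2-simplices (4): [1,3,7], [2,4,6], [3,4,8], [4,8,9]

Hence C_0 ≅ Z^10, C_1 ≅ Z^15, C_2 ≅ Z^4.

The boundary map ∂_1: C_1 → C_0 is given by ∂[p,q] = [q] − [p]. For instance
  ∂[1,7] = [7] − [1].
The resulting 10×15 matrix has rank 9, and its Smith normal form has invariant factors (1,1,1,1,1,1,1,1,1).

The boundary map ∂_2: C_2 → C_1 maps a triangle to the signed sum of its edges. For instance
  ∂[2,4,6] = [4,6] − [2,6] + [2,4],
  ∂[4,8,9] = [8,9] − [4,9] + [4,8].
As a 15×4 matrix over Z this has rank 4, with invariant factors (1,1,1,1).

Now H_k = ker ∂_k / im ∂_{k+1}, so:

  H_0: rank C_0 − rank ∂_1 = 10 − 9 = 1, and the invariant factors of ∂_1 are all 1, so H_0 = Z.
  H_1: rank ker ∂_1 − rank ∂_2 = (15 − 9) − 4 = 2, and the invariant factors of ∂_2 are all 1, so H_1 = Z^2.
  H_2: rank ker ∂_2 − rank ∂_3 = (4 − 4) − 0 = 0, and there is no ∂_3, so H_2 = 0.

As a check, the Euler characteristic is 10 − 15 + 4 = -1, which agrees with 1 − 2 + 0 = -1.

H_0 ≅ Z,  H_1 ≅ Z^2,  H_2 = 0.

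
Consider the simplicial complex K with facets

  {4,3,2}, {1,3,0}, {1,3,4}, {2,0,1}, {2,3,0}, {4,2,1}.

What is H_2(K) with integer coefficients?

H_2 = Z.

K has 5 vertices, 9 edges, 6 triangles.
rank ∂_2 = 5, rank ∂_3 = 0 ⇒ b_2 = 6 − 5 − 0 = 1. So H_2 ≅ Z.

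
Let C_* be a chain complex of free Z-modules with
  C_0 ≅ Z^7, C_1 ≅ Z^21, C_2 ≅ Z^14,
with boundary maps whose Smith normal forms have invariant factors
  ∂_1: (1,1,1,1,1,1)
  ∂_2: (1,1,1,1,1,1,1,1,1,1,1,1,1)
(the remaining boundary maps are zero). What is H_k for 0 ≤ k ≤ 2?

H_0 ≅ Z,  H_1 ≅ Z^2,  H_2 ≅ Z.

H_0: b_0 = 7 − 0 − 6 = 1; torsion from ∂_1 factors > 1: none. So H_0 ≅ Z.
H_1: b_1 = 21 − 6 − 13 = 2; torsion from ∂_2 factors > 1: none. So H_1 ≅ Z^2.
H_2: b_2 = 14 − 13 − 0 = 1; torsion from ∂_3 factors > 1: none. So H_2 ≅ Z.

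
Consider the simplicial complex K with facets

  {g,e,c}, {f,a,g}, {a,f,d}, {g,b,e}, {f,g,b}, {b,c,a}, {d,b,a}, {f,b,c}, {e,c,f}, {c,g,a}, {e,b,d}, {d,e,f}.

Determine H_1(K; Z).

We work with the vertex ordering a < b < c < d < e < f < g. The simplices of K, each written with vertices in increasing order, are:

  0-simplices (7): a, b, c, d, e, f, g
  1-simplices (18): ab, ac, ad, af, ag, bc, bd, be, bf, bg, ce, cf, cg, de, df, ef, eg, fg
  2-simplices (12): abc, abd, acg, adf, afg, bcf, bde, beg, bfg, cef, ceg, def

Hence C_0 ≅ Z^7, C_1 ≅ Z^18, C_2 ≅ Z^12.

The boundary map ∂_1: C_1 → C_0 sends each edge [p,q] (with p < q) to q − p. For instance
  ∂bg = g − b.
The resulting 7×18 matrix has rank 6, and its Smith normal form has invariant factors (1,1,1,1,1,1).

Boundary ∂_2: C_2 → C_1 sends each 2-simplex [p,q,r] to [q,r] − [p,r] + [p,q]. For instance
  ∂abd = bd − ad + ab,
  ∂ceg = eg − cg + ce.
The 18×12 boundary matrix has rank 12 and Smith normal form diag(1,1,1,1,1,1,1,1,1,1,1,2).

Computing H_k = (kernel of ∂_k) / (image of ∂_{k+1}):

  H_1: rank ker ∂_1 − rank ∂_2 = (18 − 6) − 12 = 0, and ∂_2 has invariant factor 2 > 1, so H_1 ≅ Z/2.

H_1 = Z/2.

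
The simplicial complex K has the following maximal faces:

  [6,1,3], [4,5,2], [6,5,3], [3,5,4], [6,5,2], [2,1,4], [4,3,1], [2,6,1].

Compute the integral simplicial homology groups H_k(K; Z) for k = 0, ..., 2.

K has 6 vertices, 12 edges, 8 triangles.
rank ∂_0 = 0, rank ∂_1 = 5 ⇒ b_0 = 6 − 0 − 5 = 1; all invariant factors of ∂_1 are 1 so no torsion. So H_0 = Z.
rank ∂_1 = 5, rank ∂_2 = 7 ⇒ b_1 = 12 − 5 − 7 = 0; all invariant factors of ∂_2 are 1 so no torsion. So H_1 = 0.
rank ∂_2 = 7, rank ∂_3 = 0 ⇒ b_2 = 8 − 7 − 0 = 1. So H_2 = Z.

H_0 = Z,  H_1 = 0,  H_2 = Z.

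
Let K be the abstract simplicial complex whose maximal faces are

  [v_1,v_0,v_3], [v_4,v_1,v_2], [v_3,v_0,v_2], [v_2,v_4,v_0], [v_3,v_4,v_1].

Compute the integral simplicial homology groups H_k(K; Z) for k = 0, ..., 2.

H_0 ≅ Z,  H_1 ≅ Z,  H_2 = 0.

K has 5 vertices, 10 edges, 5 triangles.
rank ∂_0 = 0, rank ∂_1 = 4 ⇒ b_0 = 5 − 0 − 4 = 1; all invariant factors of ∂_1 are 1 so no torsion. So H_0 ≅ Z.
rank ∂_1 = 4, rank ∂_2 = 5 ⇒ b_1 = 10 − 4 − 5 = 1; all invariant factors of ∂_2 are 1 so no torsion. So H_1 ≅ Z.
rank ∂_2 = 5, rank ∂_3 = 0 ⇒ b_2 = 5 − 5 − 0 = 0. So H_2 ≅ 0.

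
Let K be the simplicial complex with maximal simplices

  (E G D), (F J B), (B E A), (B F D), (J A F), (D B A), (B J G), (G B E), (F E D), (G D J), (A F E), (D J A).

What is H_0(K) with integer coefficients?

H_0 ≅ Z.

Fix the vertex order A < B < D < E < F < G < J and write every simplex with vertices in increasing order. Then dim K = 2 and the simplices of K are:

  0-simplices (7): A, B, D, E, F, G, J
  1-simplices (18): AB, AD, AE, AF, AJ, BD, BE, BF, BG, BJ, DE, DF, DG, DJ, EF, EG, FJ, GJ
  2-simplices (12): ABD, ABE, ADJ, AEF, AFJ, BDF, BEG, BFJ, BGJ, DEF, DEG, DGJ

giving chain groups C_0 ≅ Z^7, C_1 ≅ Z^18, C_2 ≅ Z^12.

∂_1: C_1 → C_0 maps an edge to its endpoints' difference, ∂[p,q] = q − p. For instance
  ∂DE = E − D.
As a 7×18 matrix over Z this has rank 6, with invariant factors (1,1,1,1,1,1).

Boundary ∂_2: C_2 → C_1 acts by ∂[p,q,r] = [q,r] − [p,r] + [p,q]. For instance
  ∂DEG = EG − DG + DE,
  ∂ABE = BE − AE + AB.
This gives a 18×12 integer matrix of rank 12; reducing to Smith normal form yields diagonal entries (1,1,1,1,1,1,1,1,1,1,1,2).

Now H_k = ker ∂_k / im ∂_{k+1}, so:

  H_0: rank C_0 − rank ∂_1 = 7 − 6 = 1, and the invariant factors of ∂_1 are all 1, so H_0 = Z.

(K is a triangulation of the real projective plane RP^2.)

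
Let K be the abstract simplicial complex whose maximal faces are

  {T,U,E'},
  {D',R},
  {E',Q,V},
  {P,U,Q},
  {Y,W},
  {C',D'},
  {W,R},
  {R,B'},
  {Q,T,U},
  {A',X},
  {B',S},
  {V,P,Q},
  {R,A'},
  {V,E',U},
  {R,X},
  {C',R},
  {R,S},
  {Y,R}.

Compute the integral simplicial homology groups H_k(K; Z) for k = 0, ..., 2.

H_0 ≅ Z^2,  H_1 ≅ Z^5,  H_2 = 0.

Order the vertices as P < Q < R < S < T < U < V < W < X < Y < A' < B' < C' < D' < E'. Listing each simplex with vertices in this order, K has dimension 2 with simplices:

  0-simplices (15): [P], [Q], [R], [S], [T], [U], [V], [W], [X], [Y], [A'], [B'], [C'], [D'], [E']
  1-simplices (24): (24 of them)
  2-simplices (6): [P,Q,U], [P,Q,V], [Q,T,U], [Q,V,E'], [T,U,E'], [U,V,E']

so the chain groups are C_0 ≅ Z^15, C_1 ≅ Z^24, C_2 ≅ Z^6.

The boundary map ∂_1: C_1 → C_0 maps an edge to its endpoints' difference, ∂[p,q] = q − p. For instance
  ∂[S,B'] = [B'] − [S].
The 15×24 boundary matrix has rank 13 and Smith normal form diag(1,1,1,1,1,1,1,1,1,1,1,1,1).

Boundary ∂_2: C_2 → C_1 sends each 2-simplex [p,q,r] to [q,r] − [p,r] + [p,q]. For instance
  ∂[Q,V,E'] = [V,E'] − [Q,E'] + [Q,V],
  ∂[P,Q,V] = [Q,V] − [P,V] + [P,Q].
The 24×6 boundary matrix has rank 6 and Smith normal form diag(1,1,1,1,1,1).

Computing H_k = (kernel of ∂_k) / (image of ∂_{k+1}):

  H_0: rank C_0 − rank ∂_1 = 15 − 13 = 2, and the invariant factors of ∂_1 are all 1, so H_0 ≅ Z^2.
  H_1: rank ker ∂_1 − rank ∂_2 = (24 − 13) − 6 = 5, and the invariant factors of ∂_2 are all 1, so H_1 ≅ Z^5.
  H_2: rank ker ∂_2 − rank ∂_3 = (6 − 6) − 0 = 0, and there is no ∂_3, so H_2 ≅ 0.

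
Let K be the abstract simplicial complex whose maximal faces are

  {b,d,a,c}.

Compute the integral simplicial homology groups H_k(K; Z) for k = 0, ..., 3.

H_0 = Z,  H_1 = 0,  H_2 = 0,  H_3 = 0.

Order the vertices as a < b < c < d. Listing each simplex with vertices in this order, K has dimension 3 with simplices:

  0-simplices (4): a, b, c, d
  1-simplices (6): ab, ac, ad, bc, bd, cd
  2-simplices (4): abc, abd, acd, bcd
  3-simplices (1): abcd

giving chain groups C_0 ≅ Z^4, C_1 ≅ Z^6, C_2 ≅ Z^4, C_3 ≅ Z^1.

Boundary ∂_1: C_1 → C_0 sends each edge [p,q] (with p < q) to q − p.
This gives a 4×6 integer matrix of rank 3; reducing to Smith normal form yields diagonal entries (1,1,1).

Boundary ∂_2: C_2 → C_1 acts by ∂[p,q,r] = [q,r] − [p,r] + [p,q]. For instance
  ∂bcd = cd − bd + bc,
  ∂abc = bc − ac + ab.
The 6×4 boundary matrix has rank 3 and Smith normal form diag(1,1,1).

∂_3: C_3 → C_2 sends each 3-simplex σ to the alternating sum Σ_i (−1)^i (σ with its i-th vertex removed). For instance
  ∂abcd = bcd − acd + abd − abc.
As a 4×1 matrix over Z this has rank 1, with invariant factors (1).

Computing H_k = (kernel of ∂_k) / (image of ∂_{k+1}):

  H_0: rank C_0 − rank ∂_1 = 4 − 3 = 1, and the invariant factors of ∂_1 are all 1, so H_0 = Z.
  H_1: rank ker ∂_1 − rank ∂_2 = (6 − 3) − 3 = 0, and the invariant factors of ∂_2 are all 1, so H_1 = 0.
  H_2: rank ker ∂_2 − rank ∂_3 = (4 − 3) − 1 = 0, and the invariant factors of ∂_3 are all 1, so H_2 = 0.
  H_3: rank ker ∂_3 − rank ∂_4 = (1 − 1) − 0 = 0, and there is no ∂_4, so H_3 = 0.

As a check, the Euler characteristic is 4 − 6 + 4 − 1 = 1, which agrees with 1 − 0 + 0 − 0 = 1.
(K is a triangulation of the 3-simplex.)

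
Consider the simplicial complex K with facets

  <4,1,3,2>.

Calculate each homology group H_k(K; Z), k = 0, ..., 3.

H_0 = Z,  H_1 = 0,  H_2 = 0,  H_3 = 0.

Fix the vertex order 1 < 2 < 3 < 4 and write every simplex with vertices in increasing order. Then dim K = 3 and the simplices of K are:

  0-simplices (4): [1], [2], [3], [4]
  1-simplices (6): [1,2], [1,3], [1,4], [2,3], [2,4], [3,4]
  2-simplices (4): [1,2,3], [1,2,4], [1,3,4], [2,3,4]
  3-simplices (1): [1,2,3,4]

Hence C_0 ≅ Z^4, C_1 ≅ Z^6, C_2 ≅ Z^4, C_3 ≅ Z^1.

∂_1: C_1 → C_0 sends each edge [p,q] (with p < q) to q − p.
As a 4×6 matrix over Z this has rank 3, with invariant factors (1,1,1).

The boundary map ∂_2: C_2 → C_1 maps a triangle to the signed sum of its edges. For instance
  ∂[2,3,4] = [3,4] − [2,4] + [2,3],
  ∂[1,3,4] = [3,4] − [1,4] + [1,3].
The 6×4 boundary matrix has rank 3 and Smith normal form diag(1,1,1).

∂_3: C_3 → C_2 sends each 3-simplex σ to the alternating sum Σ_i (−1)^i (σ with its i-th vertex removed). For instance
  ∂[1,2,3,4] = [2,3,4] − [1,3,4] + [1,2,4] − [1,2,3].
This gives a 4×1 integer matrix of rank 1; reducing to Smith normal form yields diagonal entries (1).

From H_k ≅ ker(∂_k) / im(∂_{k+1}) we obtain:

  H_0: rank C_0 − rank ∂_1 = 4 − 3 = 1, and the invariant factors of ∂_1 are all 1, so H_0 ≅ Z.
  H_1: rank ker ∂_1 − rank ∂_2 = (6 − 3) − 3 = 0, and the invariant factors of ∂_2 are all 1, so H_1 ≅ 0.
  H_2: rank ker ∂_2 − rank ∂_3 = (4 − 3) − 1 = 0, and the invariant factors of ∂_3 are all 1, so H_2 ≅ 0.
  H_3: rank ker ∂_3 − rank ∂_4 = (1 − 1) − 0 = 0, and there is no ∂_4, so H_3 ≅ 0.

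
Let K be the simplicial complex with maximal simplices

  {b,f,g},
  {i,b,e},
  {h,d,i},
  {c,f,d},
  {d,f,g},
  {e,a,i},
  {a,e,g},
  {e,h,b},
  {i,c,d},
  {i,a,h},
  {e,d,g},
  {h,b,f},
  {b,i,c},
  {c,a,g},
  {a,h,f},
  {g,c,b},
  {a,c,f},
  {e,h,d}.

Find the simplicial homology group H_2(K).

H_2 = 0.

We work with the vertex ordering a < b < c < d < e < f < g < h < i. The simplices of K, each written with vertices in increasing order, are:

  0-simplices (9): a, b, c, d, e, f, g, h, i
  1-simplices (27): ac, ae, af, ag, ah, ai, bc, be, bf, bg, bh, bi, cd, cf, cg, ci, de, df, dg, dh, di, eg, eh, ei, fg, fh, hi
  2-simplices (18): acf, acg, aeg, aei, afh, ahi, bcg, bci, beh, bei, bfg, bfh, cdf, cdi, deg, deh, dfg, dhi

Hence C_0 ≅ Z^9, C_1 ≅ Z^27, C_2 ≅ Z^18.

∂_1: C_1 → C_0 sends each edge [p,q] (with p < q) to q − p. For instance
  ∂bh = h − b.
The resulting 9×27 matrix has rank 8, and its Smith normal form has invariant factors (1,1,1,1,1,1,1,1).

The boundary map ∂_2: C_2 → C_1 maps a triangle to the signed sum of its edges. For instance
  ∂deg = eg − dg + de,
  ∂bfh = fh − bh + bf.
As a 27×18 matrix over Z this has rank 18, with invariant factors (1,1,1,1,1,1,1,1,1,1,1,1,1,1,1,1,1,2).

Computing H_k = (kernel of ∂_k) / (image of ∂_{k+1}):

  H_2: rank ker ∂_2 − rank ∂_3 = (18 − 18) − 0 = 0, and there is no ∂_3, so H_2 ≅ 0.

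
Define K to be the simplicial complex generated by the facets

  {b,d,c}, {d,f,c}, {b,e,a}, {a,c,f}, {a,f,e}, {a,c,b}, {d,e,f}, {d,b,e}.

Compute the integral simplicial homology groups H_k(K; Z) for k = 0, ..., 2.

Fix the vertex order a < b < c < d < e < f and write every simplex with vertices in increasing order. Then dim K = 2 and the simplices of K are:

  0-simplices (6): a, b, c, d, e, f
  1-simplices (12): ab, ac, ae, af, bc, bd, be, cd, cf, de, df, ef
  2-simplices (8): abc, abe, acf, aef, bcd, bde, cdf, def

Hence C_0 ≅ Z^6, C_1 ≅ Z^12, C_2 ≅ Z^8.

Boundary ∂_1: C_1 → C_0 maps an edge to its endpoints' difference, ∂[p,q] = q − p.
As a 6×12 matrix over Z this has rank 5, with invariant factors (1,1,1,1,1).

Boundary ∂_2: C_2 → C_1 sends each 2-simplex [p,q,r] to [q,r] − [p,r] + [p,q]. For instance
  ∂bde = de − be + bd,
  ∂abe = be − ae + ab.
This gives a 12×8 integer matrix of rank 7; reducing to Smith normal form yields diagonal entries (1,1,1,1,1,1,1).

Now H_k = ker ∂_k / im ∂_{k+1}, so:

  H_0: rank C_0 − rank ∂_1 = 6 − 5 = 1, and the invariant factors of ∂_1 are all 1, so H_0 ≅ Z.
  H_1: rank ker ∂_1 − rank ∂_2 = (12 − 5) − 7 = 0, and the invariant factors of ∂_2 are all 1, so H_1 ≅ 0.
  H_2: rank ker ∂_2 − rank ∂_3 = (8 − 7) − 0 = 1, and there is no ∂_3, so H_2 ≅ Z.

H_0 = Z,  H_1 = 0,  H_2 = Z.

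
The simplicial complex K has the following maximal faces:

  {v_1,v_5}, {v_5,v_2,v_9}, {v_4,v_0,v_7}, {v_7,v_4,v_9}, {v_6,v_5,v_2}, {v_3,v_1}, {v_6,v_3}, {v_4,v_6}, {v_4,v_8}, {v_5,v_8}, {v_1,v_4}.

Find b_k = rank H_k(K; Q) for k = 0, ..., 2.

Take the total order v_0 < v_1 < v_2 < v_3 < v_4 < v_5 < v_6 < v_7 < v_8 < v_9 on the vertex set. Then K (dimension 2) consists of the simplices:

  0-simplices (10): [v_0], [v_1], [v_2], [v_3], [v_4], [v_5], [v_6], [v_7], [v_8], [v_9]
  1-simplices (17): (17 of them)
  2-simplices (4): [v_0,v_4,v_7], [v_2,v_5,v_6], [v_2,v_5,v_9], [v_4,v_7,v_9]

so the chain groups are C_0 ≅ Z^10, C_1 ≅ Z^17, C_2 ≅ Z^4.

∂_1: C_1 → C_0 is given by ∂[p,q] = [q] − [p]. For instance
  ∂[v_5,v_8] = [v_8] − [v_5].
This gives a 10×17 integer matrix of rank 9; reducing to Smith normal form yields diagonal entries (1,1,1,1,1,1,1,1,1).

∂_2: C_2 → C_1 sends each 2-simplex [p,q,r] to [q,r] − [p,r] + [p,q]. For instance
  ∂[v_2,v_5,v_6] = [v_5,v_6] − [v_2,v_6] + [v_2,v_5],
  ∂[v_2,v_5,v_9] = [v_5,v_9] − [v_2,v_9] + [v_2,v_5].
This gives a 17×4 integer matrix of rank 4; reducing to Smith normal form yields diagonal entries (1,1,1,1).

From H_k ≅ ker(∂_k) / im(∂_{k+1}) we obtain:

  H_0: rank C_0 − rank ∂_1 = 10 − 9 = 1, and the invariant factors of ∂_1 are all 1, so H_0 ≅ Z.
  H_1: rank ker ∂_1 − rank ∂_2 = (17 − 9) − 4 = 4, and the invariant factors of ∂_2 are all 1, so H_1 ≅ Z^4.
  H_2: rank ker ∂_2 − rank ∂_3 = (4 − 4) − 0 = 0, and there is no ∂_3, so H_2 ≅ 0.

As a check, the Euler characteristic is 10 − 17 + 4 = -3, which agrees with 1 − 4 + 0 = -3.

Hence the Betti numbers are b_0 = 1, b_1 = 4, b_2 = 0.

b_0 = 1, b_1 = 4, b_2 = 0.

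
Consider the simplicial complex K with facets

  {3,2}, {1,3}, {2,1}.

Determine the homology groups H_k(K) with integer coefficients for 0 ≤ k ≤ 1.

Fix the vertex order 1 < 2 < 3 and write every simplex with vertices in increasing order. Then dim K = 1 and the simplices of K are:

  0-simplices (3): [1], [2], [3]
  1-simplices (3): [1,2], [1,3], [2,3]

Hence C_0 ≅ Z^3, C_1 ≅ Z^3.

∂_1: C_1 → C_0 maps an edge to its endpoints' difference, ∂[p,q] = q − p.
The resulting 3×3 matrix has rank 2, and its Smith normal form has invariant factors (1,1).

Now H_k = ker ∂_k / im ∂_{k+1}, so:

  H_0: rank C_0 − rank ∂_1 = 3 − 2 = 1, and the invariant factors of ∂_1 are all 1, so H_0 = Z.
  H_1: rank ker ∂_1 − rank ∂_2 = (3 − 2) − 0 = 1, and there is no ∂_2, so H_1 = Z.

H_0 = Z,  H_1 = Z.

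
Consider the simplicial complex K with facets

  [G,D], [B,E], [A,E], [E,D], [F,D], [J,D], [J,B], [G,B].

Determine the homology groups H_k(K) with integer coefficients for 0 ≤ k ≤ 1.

H_0 ≅ Z,  H_1 ≅ Z^2.

We work with the vertex ordering A < B < D < E < F < G < J. The simplices of K, each written with vertices in increasing order, are:

  0-simplices (7): A, B, D, E, F, G, J
  1-simplices (8): AE, BE, BG, BJ, DE, DF, DG, DJ

so the chain groups are C_0 ≅ Z^7, C_1 ≅ Z^8.

Boundary ∂_1: C_1 → C_0 maps an edge to its endpoints' difference, ∂[p,q] = q − p. For instance
  ∂DJ = J − D.
The 7×8 boundary matrix has rank 6 and Smith normal form diag(1,1,1,1,1,1).

Reading off H_k = ker ∂_k / im ∂_{k+1}:

  H_0: rank C_0 − rank ∂_1 = 7 − 6 = 1, and the invariant factors of ∂_1 are all 1, so H_0 ≅ Z.
  H_1: rank ker ∂_1 − rank ∂_2 = (8 − 6) − 0 = 2, and there is no ∂_2, so H_1 ≅ Z^2.

As a check, the Euler characteristic is 7 − 8 = -1, which agrees with 1 − 2 = -1.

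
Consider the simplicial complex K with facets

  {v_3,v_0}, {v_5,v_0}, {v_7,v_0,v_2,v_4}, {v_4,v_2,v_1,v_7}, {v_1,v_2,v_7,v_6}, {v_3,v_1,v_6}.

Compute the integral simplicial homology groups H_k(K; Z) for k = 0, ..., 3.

H_0 = Z,  H_1 = Z,  H_2 = 0,  H_3 = 0.

We work with the vertex ordering v_0 < v_1 < v_2 < v_3 < v_4 < v_5 < v_6 < v_7. The simplices of K, each written with vertices in increasing order, are:

  0-simplices (8): [v_0], [v_1], [v_2], [v_3], [v_4], [v_5], [v_6], [v_7]
  1-simplices (16): (16 of them)
  2-simplices (11): (11 of them)
  3-simplices (3): [v_0,v_2,v_4,v_7], [v_1,v_2,v_4,v_7], [v_1,v_2,v_6,v_7]

Hence C_0 ≅ Z^8, C_1 ≅ Z^16, C_2 ≅ Z^11, C_3 ≅ Z^3.

∂_1: C_1 → C_0 is given by ∂[p,q] = [q] − [p].
The 8×16 boundary matrix has rank 7 and Smith normal form diag(1,1,1,1,1,1,1).

Boundary ∂_2: C_2 → C_1 maps a triangle to the signed sum of its edges. For instance
  ∂[v_1,v_2,v_7] = [v_2,v_7] − [v_1,v_7] + [v_1,v_2],
  ∂[v_1,v_2,v_6] = [v_2,v_6] − [v_1,v_6] + [v_1,v_2].
This gives a 16×11 integer matrix of rank 8; reducing to Smith normal form yields diagonal entries (1,1,1,1,1,1,1,1).

Boundary ∂_3: C_3 → C_2 sends each 3-simplex σ to the alternating sum Σ_i (−1)^i (σ with its i-th vertex removed). For instance
  ∂[v_1,v_2,v_4,v_7] = [v_2,v_4,v_7] − [v_1,v_4,v_7] + [v_1,v_2,v_7] − [v_1,v_2,v_4],
  ∂[v_0,v_2,v_4,v_7] = [v_2,v_4,v_7] − [v_0,v_4,v_7] + [v_0,v_2,v_7] − [v_0,v_2,v_4].
This gives a 11×3 integer matrix of rank 3; reducing to Smith normal form yields diagonal entries (1,1,1).

Now H_k = ker ∂_k / im ∂_{k+1}, so:

  H_0: rank C_0 − rank ∂_1 = 8 − 7 = 1, and the invariant factors of ∂_1 are all 1, so H_0 = Z.
  H_1: rank ker ∂_1 − rank ∂_2 = (16 − 7) − 8 = 1, and the invariant factors of ∂_2 are all 1, so H_1 = Z.
  H_2: rank ker ∂_2 − rank ∂_3 = (11 − 8) − 3 = 0, and the invariant factors of ∂_3 are all 1, so H_2 = 0.
  H_3: rank ker ∂_3 − rank ∂_4 = (3 − 3) − 0 = 0, and there is no ∂_4, so H_3 = 0.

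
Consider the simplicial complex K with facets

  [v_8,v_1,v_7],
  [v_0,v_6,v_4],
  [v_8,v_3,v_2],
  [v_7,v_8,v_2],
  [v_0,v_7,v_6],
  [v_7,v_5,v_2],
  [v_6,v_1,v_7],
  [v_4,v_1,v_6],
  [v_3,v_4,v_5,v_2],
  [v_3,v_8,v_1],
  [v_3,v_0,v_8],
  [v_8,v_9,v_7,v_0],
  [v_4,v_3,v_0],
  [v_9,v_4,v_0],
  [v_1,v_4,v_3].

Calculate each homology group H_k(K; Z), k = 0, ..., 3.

Order the vertices as v_0 < v_1 < v_2 < v_3 < v_4 < v_5 < v_6 < v_7 < v_8 < v_9. Listing each simplex with vertices in this order, K has dimension 3 with simplices:

  0-simplices (10): [v_0], [v_1], [v_2], [v_3], [v_4], [v_5], [v_6], [v_7], [v_8], [v_9]
  1-simplices (27): (27 of them)
  2-simplices (21): (21 of them)
  3-simplices (2): [v_0,v_7,v_8,v_9], [v_2,v_3,v_4,v_5]

Hence C_0 ≅ Z^10, C_1 ≅ Z^27, C_2 ≅ Z^21, C_3 ≅ Z^2.

Boundary ∂_1: C_1 → C_0 sends each edge [p,q] (with p < q) to q − p. For instance
  ∂[v_1,v_4] = [v_4] − [v_1].
This gives a 10×27 integer matrix of rank 9; reducing to Smith normal form yields diagonal entries (1,1,1,1,1,1,1,1,1).

The boundary map ∂_2: C_2 → C_1 sends each 2-simplex [p,q,r] to [q,r] − [p,r] + [p,q]. For instance
  ∂[v_0,v_4,v_9] = [v_4,v_9] − [v_0,v_9] + [v_0,v_4],
  ∂[v_1,v_4,v_6] = [v_4,v_6] − [v_1,v_6] + [v_1,v_4].
The resulting 27×21 matrix has rank 18, and its Smith normal form has invariant factors (1,1,1,1,1,1,1,1,1,1,1,1,1,1,1,1,1,1).

∂_3: C_3 → C_2 sends each 3-simplex σ to the alternating sum Σ_i (−1)^i (σ with its i-th vertex removed). For instance
  ∂[v_2,v_3,v_4,v_5] = [v_3,v_4,v_5] − [v_2,v_4,v_5] + [v_2,v_3,v_5] − [v_2,v_3,v_4],
  ∂[v_0,v_7,v_8,v_9] = [v_7,v_8,v_9] − [v_0,v_8,v_9] + [v_0,v_7,v_9] − [v_0,v_7,v_8].
The 21×2 boundary matrix has rank 2 and Smith normal form diag(1,1).

From H_k ≅ ker(∂_k) / im(∂_{k+1}) we obtain:

  H_0: rank C_0 − rank ∂_1 = 10 − 9 = 1, and the invariant factors of ∂_1 are all 1, so H_0 = Z.
  H_1: rank ker ∂_1 − rank ∂_2 = (27 − 9) − 18 = 0, and the invariant factors of ∂_2 are all 1, so H_1 = 0.
  H_2: rank ker ∂_2 − rank ∂_3 = (21 − 18) − 2 = 1, and the invariant factors of ∂_3 are all 1, so H_2 = Z.
  H_3: rank ker ∂_3 − rank ∂_4 = (2 − 2) − 0 = 0, and there is no ∂_4, so H_3 = 0.

As a check, the Euler characteristic is 10 − 27 + 21 − 2 = 2, which agrees with 1 − 0 + 1 − 0 = 2.

H_0 ≅ Z,  H_1 = 0,  H_2 ≅ Z,  H_3 = 0.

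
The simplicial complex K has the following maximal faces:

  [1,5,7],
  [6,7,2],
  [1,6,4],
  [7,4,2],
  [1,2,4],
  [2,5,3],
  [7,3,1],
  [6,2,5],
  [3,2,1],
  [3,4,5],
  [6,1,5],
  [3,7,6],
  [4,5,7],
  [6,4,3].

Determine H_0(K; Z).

We work with the vertex ordering 1 < 2 < 3 < 4 < 5 < 6 < 7. The simplices of K, each written with vertices in increasing order, are:

  0-simplices (7): [1], [2], [3], [4], [5], [6], [7]
  1-simplices (21): [1,2], [1,3], [1,4], [1,5], [1,6], [1,7], [2,3], [2,4], [2,5], [2,6], [2,7], [3,4], [3,5], [3,6], [3,7], [4,5], [4,6], [4,7], [5,6], [5,7], [6,7]
  2-simplices (14): [1,2,3], [1,2,4], [1,3,7], [1,4,6], [1,5,6], [1,5,7], [2,3,5], [2,4,7], [2,5,6], [2,6,7], [3,4,5], [3,4,6], [3,6,7], [4,5,7]

giving chain groups C_0 ≅ Z^7, C_1 ≅ Z^21, C_2 ≅ Z^14.

The boundary map ∂_1: C_1 → C_0 is given by ∂[p,q] = [q] − [p].
As a 7×21 matrix over Z this has rank 6, with invariant factors (1,1,1,1,1,1).

Boundary ∂_2: C_2 → C_1 acts by ∂[p,q,r] = [q,r] − [p,r] + [p,q]. For instance
  ∂[1,5,7] = [5,7] − [1,7] + [1,5],
  ∂[1,3,7] = [3,7] − [1,7] + [1,3].
The resulting 21×14 matrix has rank 13, and its Smith normal form has invariant factors (1,1,1,1,1,1,1,1,1,1,1,1,1).

From H_k ≅ ker(∂_k) / im(∂_{k+1}) we obtain:

  H_0: rank C_0 − rank ∂_1 = 7 − 6 = 1, and the invariant factors of ∂_1 are all 1, so H_0 ≅ Z.

H_0 = Z.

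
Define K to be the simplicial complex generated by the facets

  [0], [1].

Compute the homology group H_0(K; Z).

H_0 = Z^2.

Take the total order 0 < 1 on the vertex set. Then K (dimension 0) consists of the simplices:

  0-simplices (2): [0], [1]

Hence C_0 ≅ Z^2.

Computing H_k = (kernel of ∂_k) / (image of ∂_{k+1}):

  H_0: rank C_0 − rank ∂_1 = 2 − 0 = 2, and there is no ∂_1, so H_0 = Z^2.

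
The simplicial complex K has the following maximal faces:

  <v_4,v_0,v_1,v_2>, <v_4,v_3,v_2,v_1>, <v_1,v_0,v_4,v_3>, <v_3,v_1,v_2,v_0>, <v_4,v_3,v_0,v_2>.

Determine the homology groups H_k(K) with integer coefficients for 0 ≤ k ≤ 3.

We work with the vertex ordering v_0 < v_1 < v_2 < v_3 < v_4. The simplices of K, each written with vertices in increasing order, are:

  0-simplices (5): [v_0], [v_1], [v_2], [v_3], [v_4]
  1-simplices (10): [v_0,v_1], [v_0,v_2], [v_0,v_3], [v_0,v_4], [v_1,v_2], [v_1,v_3], [v_1,v_4], [v_2,v_3], [v_2,v_4], [v_3,v_4]
  2-simplices (10): [v_0,v_1,v_2], [v_0,v_1,v_3], [v_0,v_1,v_4], [v_0,v_2,v_3], [v_0,v_2,v_4], [v_0,v_3,v_4], [v_1,v_2,v_3], [v_1,v_2,v_4], [v_1,v_3,v_4], [v_2,v_3,v_4]
  3-simplices (5): [v_0,v_1,v_2,v_3], [v_0,v_1,v_2,v_4], [v_0,v_1,v_3,v_4], [v_0,v_2,v_3,v_4], [v_1,v_2,v_3,v_4]

giving chain groups C_0 ≅ Z^5, C_1 ≅ Z^10, C_2 ≅ Z^10, C_3 ≅ Z^5.

The boundary map ∂_1: C_1 → C_0 maps an edge to its endpoints' difference, ∂[p,q] = q − p. For instance
  ∂[v_1,v_3] = [v_3] − [v_1].
The 5×10 boundary matrix has rank 4 and Smith normal form diag(1,1,1,1).

The boundary map ∂_2: C_2 → C_1 sends each 2-simplex [p,q,r] to [q,r] − [p,r] + [p,q]. For instance
  ∂[v_0,v_2,v_4] = [v_2,v_4] − [v_0,v_4] + [v_0,v_2],
  ∂[v_1,v_2,v_3] = [v_2,v_3] − [v_1,v_3] + [v_1,v_2].
This gives a 10×10 integer matrix of rank 6; reducing to Smith normal form yields diagonal entries (1,1,1,1,1,1).

Boundary ∂_3: C_3 → C_2 sends each 3-simplex σ to the alternating sum Σ_i (−1)^i (σ with its i-th vertex removed). For instance
  ∂[v_0,v_1,v_2,v_3] = [v_1,v_2,v_3] − [v_0,v_2,v_3] + [v_0,v_1,v_3] − [v_0,v_1,v_2],
  ∂[v_0,v_1,v_2,v_4] = [v_1,v_2,v_4] − [v_0,v_2,v_4] + [v_0,v_1,v_4] − [v_0,v_1,v_2].
As a 10×5 matrix over Z this has rank 4, with invariant factors (1,1,1,1).

Computing H_k = (kernel of ∂_k) / (image of ∂_{k+1}):

  H_0: rank C_0 − rank ∂_1 = 5 − 4 = 1, and the invariant factors of ∂_1 are all 1, so H_0 = Z.
  H_1: rank ker ∂_1 − rank ∂_2 = (10 − 4) − 6 = 0, and the invariant factors of ∂_2 are all 1, so H_1 = 0.
  H_2: rank ker ∂_2 − rank ∂_3 = (10 − 6) − 4 = 0, and the invariant factors of ∂_3 are all 1, so H_2 = 0.
  H_3: rank ker ∂_3 − rank ∂_4 = (5 − 4) − 0 = 1, and there is no ∂_4, so H_3 = Z.

As a check, the Euler characteristic is 5 − 10 + 10 − 5 = 0, which agrees with 1 − 0 + 0 − 1 = 0.
(K is a triangulation of the 3-sphere S^3.)

H_0 = Z,  H_1 = 0,  H_2 = 0,  H_3 = Z.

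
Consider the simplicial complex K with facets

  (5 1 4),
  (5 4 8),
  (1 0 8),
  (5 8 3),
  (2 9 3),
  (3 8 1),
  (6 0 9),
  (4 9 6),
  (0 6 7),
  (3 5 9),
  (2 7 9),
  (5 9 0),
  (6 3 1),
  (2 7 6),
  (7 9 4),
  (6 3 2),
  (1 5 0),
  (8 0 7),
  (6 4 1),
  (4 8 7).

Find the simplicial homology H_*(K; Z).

Take the total order 0 < 1 < 2 < 3 < 4 < 5 < 6 < 7 < 8 < 9 on the vertex set. Then K (dimension 2) consists of the simplices:

  0-simplices (10): [0], [1], [2], [3], [4], [5], [6], [7], [8], [9]
  1-simplices (30): (30 of them)
  2-simplices (20): (20 of them)

Hence C_0 ≅ Z^10, C_1 ≅ Z^30, C_2 ≅ Z^20.

The boundary map ∂_1: C_1 → C_0 sends each edge [p,q] (with p < q) to q − p.
The resulting 10×30 matrix has rank 9, and its Smith normal form has invariant factors (1,1,1,1,1,1,1,1,1).

The boundary map ∂_2: C_2 → C_1 acts by ∂[p,q,r] = [q,r] − [p,r] + [p,q]. For instance
  ∂[3,5,9] = [5,9] − [3,9] + [3,5],
  ∂[2,6,7] = [6,7] − [2,7] + [2,6].
This gives a 30×20 integer matrix of rank 20; reducing to Smith normal form yields diagonal entries (1,1,1,1,1,1,1,1,1,1,1,1,1,1,1,1,1,1,1,2).

From H_k ≅ ker(∂_k) / im(∂_{k+1}) we obtain:

  H_0: rank C_0 − rank ∂_1 = 10 − 9 = 1, and the invariant factors of ∂_1 are all 1, so H_0 ≅ Z.
  H_1: rank ker ∂_1 − rank ∂_2 = (30 − 9) − 20 = 1, and ∂_2 has invariant factor 2 > 1, so H_1 ≅ Z ⊕ Z/2.
  H_2: rank ker ∂_2 − rank ∂_3 = (20 − 20) − 0 = 0, and there is no ∂_3, so H_2 ≅ 0.

(K is a triangulation of the Klein bottle.)

H_0 ≅ Z,  H_1 ≅ Z ⊕ Z/2,  H_2 = 0.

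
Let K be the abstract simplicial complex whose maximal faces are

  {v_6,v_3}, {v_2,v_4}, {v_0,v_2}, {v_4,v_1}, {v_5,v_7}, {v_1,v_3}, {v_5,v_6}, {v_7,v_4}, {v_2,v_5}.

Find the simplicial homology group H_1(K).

We work with the vertex ordering v_0 < v_1 < v_2 < v_3 < v_4 < v_5 < v_6 < v_7. The simplices of K, each written with vertices in increasing order, are:

  0-simplices (8): [v_0], [v_1], [v_2], [v_3], [v_4], [v_5], [v_6], [v_7]
  1-simplices (9): [v_0,v_2], [v_1,v_3], [v_1,v_4], [v_2,v_4], [v_2,v_5], [v_3,v_6], [v_4,v_7], [v_5,v_6], [v_5,v_7]

giving chain groups C_0 ≅ Z^8, C_1 ≅ Z^9.

The boundary map ∂_1: C_1 → C_0 sends each edge [p,q] (with p < q) to q − p.
This gives a 8×9 integer matrix of rank 7; reducing to Smith normal form yields diagonal entries (1,1,1,1,1,1,1).

Computing H_k = (kernel of ∂_k) / (image of ∂_{k+1}):

  H_1: rank ker ∂_1 − rank ∂_2 = (9 − 7) − 0 = 2, and there is no ∂_2, so H_1 = Z^2.

H_1 ≅ Z^2.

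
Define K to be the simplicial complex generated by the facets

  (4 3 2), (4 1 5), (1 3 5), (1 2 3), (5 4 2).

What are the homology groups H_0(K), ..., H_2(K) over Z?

H_0 ≅ Z,  H_1 ≅ Z,  H_2 = 0.

Take the total order 1 < 2 < 3 < 4 < 5 on the vertex set. Then K (dimension 2) consists of the simplices:

  0-simplices (5): [1], [2], [3], [4], [5]
  1-simplices (10): [1,2], [1,3], [1,4], [1,5], [2,3], [2,4], [2,5], [3,4], [3,5], [4,5]
  2-simplices (5): [1,2,3], [1,3,5], [1,4,5], [2,3,4], [2,4,5]

giving chain groups C_0 ≅ Z^5, C_1 ≅ Z^10, C_2 ≅ Z^5.

∂_1: C_1 → C_0 maps an edge to its endpoints' difference, ∂[p,q] = q − p. For instance
  ∂[2,5] = [5] − [2].
This gives a 5×10 integer matrix of rank 4; reducing to Smith normal form yields diagonal entries (1,1,1,1).

The boundary map ∂_2: C_2 → C_1 maps a triangle to the signed sum of its edges. For instance
  ∂[1,4,5] = [4,5] − [1,5] + [1,4],
  ∂[2,4,5] = [4,5] − [2,5] + [2,4].
The resulting 10×5 matrix has rank 5, and its Smith normal form has invariant factors (1,1,1,1,1).

Reading off H_k = ker ∂_k / im ∂_{k+1}:

  H_0: rank C_0 − rank ∂_1 = 5 − 4 = 1, and the invariant factors of ∂_1 are all 1, so H_0 = Z.
  H_1: rank ker ∂_1 − rank ∂_2 = (10 − 4) − 5 = 1, and the invariant factors of ∂_2 are all 1, so H_1 = Z.
  H_2: rank ker ∂_2 − rank ∂_3 = (5 − 5) − 0 = 0, and there is no ∂_3, so H_2 = 0.

As a check, the Euler characteristic is 5 − 10 + 5 = 0, which agrees with 1 − 1 + 0 = 0.
(K is a triangulation of the Möbius band.)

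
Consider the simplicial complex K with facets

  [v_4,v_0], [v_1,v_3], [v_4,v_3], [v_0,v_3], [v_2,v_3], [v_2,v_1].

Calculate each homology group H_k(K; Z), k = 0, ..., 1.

H_0 ≅ Z,  H_1 ≅ Z^2.

Take the total order v_0 < v_1 < v_2 < v_3 < v_4 on the vertex set. Then K (dimension 1) consists of the simplices:

  0-simplices (5): [v_0], [v_1], [v_2], [v_3], [v_4]
  1-simplices (6): [v_0,v_3], [v_0,v_4], [v_1,v_2], [v_1,v_3], [v_2,v_3], [v_3,v_4]

giving chain groups C_0 ≅ Z^5, C_1 ≅ Z^6.

∂_1: C_1 → C_0 is given by ∂[p,q] = [q] − [p].
As a 5×6 matrix over Z this has rank 4, with invariant factors (1,1,1,1).

Reading off H_k = ker ∂_k / im ∂_{k+1}:

  H_0: rank C_0 − rank ∂_1 = 5 − 4 = 1, and the invariant factors of ∂_1 are all 1, so H_0 ≅ Z.
  H_1: rank ker ∂_1 − rank ∂_2 = (6 − 4) − 0 = 2, and there is no ∂_2, so H_1 ≅ Z^2.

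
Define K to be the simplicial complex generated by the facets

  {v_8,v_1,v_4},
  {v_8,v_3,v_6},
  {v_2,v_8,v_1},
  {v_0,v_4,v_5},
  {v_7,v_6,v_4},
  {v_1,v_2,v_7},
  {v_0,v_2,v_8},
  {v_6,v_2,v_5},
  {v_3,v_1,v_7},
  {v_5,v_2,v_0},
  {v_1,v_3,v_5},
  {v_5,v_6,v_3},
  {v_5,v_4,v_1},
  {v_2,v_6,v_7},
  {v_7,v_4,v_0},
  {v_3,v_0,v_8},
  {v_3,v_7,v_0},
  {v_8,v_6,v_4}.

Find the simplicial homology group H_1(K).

Take the total order v_0 < v_1 < v_2 < v_3 < v_4 < v_5 < v_6 < v_7 < v_8 on the vertex set. Then K (dimension 2) consists of the simplices:

  0-simplices (9): [v_0], [v_1], [v_2], [v_3], [v_4], [v_5], [v_6], [v_7], [v_8]
  1-simplices (27): (27 of them)
  2-simplices (18): (18 of them)

Hence C_0 ≅ Z^9, C_1 ≅ Z^27, C_2 ≅ Z^18.

The boundary map ∂_1: C_1 → C_0 sends each edge [p,q] (with p < q) to q − p. For instance
  ∂[v_0,v_3] = [v_3] − [v_0].
As a 9×27 matrix over Z this has rank 8, with invariant factors (1,1,1,1,1,1,1,1).

The boundary map ∂_2: C_2 → C_1 sends each 2-simplex [p,q,r] to [q,r] − [p,r] + [p,q]. For instance
  ∂[v_4,v_6,v_7] = [v_6,v_7] − [v_4,v_7] + [v_4,v_6],
  ∂[v_3,v_5,v_6] = [v_5,v_6] − [v_3,v_6] + [v_3,v_5].
The 27×18 boundary matrix has rank 17 and Smith normal form diag(1,1,1,1,1,1,1,1,1,1,1,1,1,1,1,1,1).

Reading off H_k = ker ∂_k / im ∂_{k+1}:

  H_1: rank ker ∂_1 − rank ∂_2 = (27 − 8) − 17 = 2, and the invariant factors of ∂_2 are all 1, so H_1 = Z^2.

H_1 ≅ Z^2.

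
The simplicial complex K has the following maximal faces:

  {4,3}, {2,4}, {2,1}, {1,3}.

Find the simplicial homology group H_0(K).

Order the vertices as 1 < 2 < 3 < 4. Listing each simplex with vertices in this order, K has dimension 1 with simplices:

  0-simplices (4): [1], [2], [3], [4]
  1-simplices (4): [1,2], [1,3], [2,4], [3,4]

so the chain groups are C_0 ≅ Z^4, C_1 ≅ Z^4.

Boundary ∂_1: C_1 → C_0 maps an edge to its endpoints' difference, ∂[p,q] = q − p. For instance
  ∂[1,2] = [2] − [1].
The resulting 4×4 matrix has rank 3, and its Smith normal form has invariant factors (1,1,1).

Reading off H_k = ker ∂_k / im ∂_{k+1}:

  H_0: rank C_0 − rank ∂_1 = 4 − 3 = 1, and the invariant factors of ∂_1 are all 1, so H_0 = Z.

(K is a triangulation of the circle S^1.)

H_0 ≅ Z.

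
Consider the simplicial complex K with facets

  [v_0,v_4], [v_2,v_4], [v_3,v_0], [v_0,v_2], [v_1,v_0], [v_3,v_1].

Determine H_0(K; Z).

H_0 = Z.

We work with the vertex ordering v_0 < v_1 < v_2 < v_3 < v_4. The simplices of K, each written with vertices in increasing order, are:

  0-simplices (5): [v_0], [v_1], [v_2], [v_3], [v_4]
  1-simplices (6): [v_0,v_1], [v_0,v_2], [v_0,v_3], [v_0,v_4], [v_1,v_3], [v_2,v_4]

giving chain groups C_0 ≅ Z^5, C_1 ≅ Z^6.

The boundary map ∂_1: C_1 → C_0 maps an edge to its endpoints' difference, ∂[p,q] = q − p.
The resulting 5×6 matrix has rank 4, and its Smith normal form has invariant factors (1,1,1,1).

Computing H_k = (kernel of ∂_k) / (image of ∂_{k+1}):

  H_0: rank C_0 − rank ∂_1 = 5 − 4 = 1, and the invariant factors of ∂_1 are all 1, so H_0 ≅ Z.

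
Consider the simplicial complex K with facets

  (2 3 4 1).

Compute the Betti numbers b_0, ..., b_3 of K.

Fix the vertex order 1 < 2 < 3 < 4 and write every simplex with vertices in increasing order. Then dim K = 3 and the simplices of K are:

  0-simplices (4): [1], [2], [3], [4]
  1-simplices (6): [1,2], [1,3], [1,4], [2,3], [2,4], [3,4]
  2-simplices (4): [1,2,3], [1,2,4], [1,3,4], [2,3,4]
  3-simplices (1): [1,2,3,4]

Hence C_0 ≅ Z^4, C_1 ≅ Z^6, C_2 ≅ Z^4, C_3 ≅ Z^1.

∂_1: C_1 → C_0 sends each edge [p,q] (with p < q) to q − p. For instance
  ∂[2,4] = [4] − [2].
The resulting 4×6 matrix has rank 3, and its Smith normal form has invariant factors (1,1,1).

∂_2: C_2 → C_1 acts by ∂[p,q,r] = [q,r] − [p,r] + [p,q]. For instance
  ∂[1,2,4] = [2,4] − [1,4] + [1,2],
  ∂[1,3,4] = [3,4] − [1,4] + [1,3].
The resulting 6×4 matrix has rank 3, and its Smith normal form has invariant factors (1,1,1).

∂_3: C_3 → C_2 sends each 3-simplex σ to the alternating sum Σ_i (−1)^i (σ with its i-th vertex removed). For instance
  ∂[1,2,3,4] = [2,3,4] − [1,3,4] + [1,2,4] − [1,2,3].
The resulting 4×1 matrix has rank 1, and its Smith normal form has invariant factors (1).

Reading off H_k = ker ∂_k / im ∂_{k+1}:

  H_0: rank C_0 − rank ∂_1 = 4 − 3 = 1, and the invariant factors of ∂_1 are all 1, so H_0 ≅ Z.
  H_1: rank ker ∂_1 − rank ∂_2 = (6 − 3) − 3 = 0, and the invariant factors of ∂_2 are all 1, so H_1 ≅ 0.
  H_2: rank ker ∂_2 − rank ∂_3 = (4 − 3) − 1 = 0, and the invariant factors of ∂_3 are all 1, so H_2 ≅ 0.
  H_3: rank ker ∂_3 − rank ∂_4 = (1 − 1) − 0 = 0, and there is no ∂_4, so H_3 ≅ 0.

Hence the Betti numbers are b_0 = 1, b_1 = 0, b_2 = 0, b_3 = 0.

b_0 = 1, b_1 = 0, b_2 = 0, b_3 = 0.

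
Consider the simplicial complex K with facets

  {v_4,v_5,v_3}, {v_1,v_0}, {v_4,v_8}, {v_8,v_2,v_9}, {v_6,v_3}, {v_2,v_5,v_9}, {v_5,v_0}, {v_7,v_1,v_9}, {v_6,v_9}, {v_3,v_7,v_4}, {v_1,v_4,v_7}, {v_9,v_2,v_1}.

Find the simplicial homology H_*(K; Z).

Fix the vertex order v_0 < v_1 < v_2 < v_3 < v_4 < v_5 < v_6 < v_7 < v_8 < v_9 and write every simplex with vertices in increasing order. Then dim K = 2 and the simplices of K are:

  0-simplices (10): [v_0], [v_1], [v_2], [v_3], [v_4], [v_5], [v_6], [v_7], [v_8], [v_9]
  1-simplices (20): (20 of them)
  2-simplices (7): [v_1,v_2,v_9], [v_1,v_4,v_7], [v_1,v_7,v_9], [v_2,v_5,v_9], [v_2,v_8,v_9], [v_3,v_4,v_5], [v_3,v_4,v_7]

giving chain groups C_0 ≅ Z^10, C_1 ≅ Z^20, C_2 ≅ Z^7.

Boundary ∂_1: C_1 → C_0 maps an edge to its endpoints' difference, ∂[p,q] = q − p. For instance
  ∂[v_4,v_8] = [v_8] − [v_4].
The 10×20 boundary matrix has rank 9 and Smith normal form diag(1,1,1,1,1,1,1,1,1).

Boundary ∂_2: C_2 → C_1 maps a triangle to the signed sum of its edges. For instance
  ∂[v_1,v_4,v_7] = [v_4,v_7] − [v_1,v_7] + [v_1,v_4],
  ∂[v_3,v_4,v_5] = [v_4,v_5] − [v_3,v_5] + [v_3,v_4].
This gives a 20×7 integer matrix of rank 7; reducing to Smith normal form yields diagonal entries (1,1,1,1,1,1,1).

Reading off H_k = ker ∂_k / im ∂_{k+1}:

  H_0: rank C_0 − rank ∂_1 = 10 − 9 = 1, and the invariant factors of ∂_1 are all 1, so H_0 ≅ Z.
  H_1: rank ker ∂_1 − rank ∂_2 = (20 − 9) − 7 = 4, and the invariant factors of ∂_2 are all 1, so H_1 ≅ Z^4.
  H_2: rank ker ∂_2 − rank ∂_3 = (7 − 7) − 0 = 0, and there is no ∂_3, so H_2 ≅ 0.

As a check, the Euler characteristic is 10 − 20 + 7 = -3, which agrees with 1 − 4 + 0 = -3.

H_0 ≅ Z,  H_1 ≅ Z^4,  H_2 = 0.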